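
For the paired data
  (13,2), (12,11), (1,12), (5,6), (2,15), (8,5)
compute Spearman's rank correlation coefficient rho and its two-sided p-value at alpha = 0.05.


Step 1: Rank x and y separately (midranks; no ties here).
rank(x): 13->6, 12->5, 1->1, 5->3, 2->2, 8->4
rank(y): 2->1, 11->4, 12->5, 6->3, 15->6, 5->2
Step 2: d_i = R_x(i) - R_y(i); compute d_i^2.
  (6-1)^2=25, (5-4)^2=1, (1-5)^2=16, (3-3)^2=0, (2-6)^2=16, (4-2)^2=4
sum(d^2) = 62.
Step 3: rho = 1 - 6*62 / (6*(6^2 - 1)) = 1 - 372/210 = -0.771429.
Step 4: Under H0, t = rho * sqrt((n-2)/(1-rho^2)) = -2.4247 ~ t(4).
Step 5: Two-sided p-value from the t-distribution with 4 df = 0.072397.
Step 6: alpha = 0.05. fail to reject H0.

rho = -0.7714, p = 0.072397, fail to reject H0 at alpha = 0.05.


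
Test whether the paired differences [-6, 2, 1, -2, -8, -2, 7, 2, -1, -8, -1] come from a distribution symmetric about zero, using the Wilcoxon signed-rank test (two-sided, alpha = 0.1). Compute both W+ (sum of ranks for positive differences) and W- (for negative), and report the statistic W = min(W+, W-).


Step 1: Drop any zero differences (none here) and take |d_i|.
|d| = [6, 2, 1, 2, 8, 2, 7, 2, 1, 8, 1]
Step 2: Midrank |d_i| (ties get averaged ranks).
ranks: |6|->8, |2|->5.5, |1|->2, |2|->5.5, |8|->10.5, |2|->5.5, |7|->9, |2|->5.5, |1|->2, |8|->10.5, |1|->2
Step 3: Attach original signs; sum ranks with positive sign and with negative sign.
W+ = 5.5 + 2 + 9 + 5.5 = 22
W- = 8 + 5.5 + 10.5 + 5.5 + 2 + 10.5 + 2 = 44
(Check: W+ + W- = 66 should equal n(n+1)/2 = 66.)
Step 4: Test statistic W = min(W+, W-) = 22.
Step 5: Ties in |d|, so use the tie-corrected normal approximation.
        E[W] = n(n+1)/4 = 11*12/4 = 33.
        Tie groups: |d|=1 (t=3), |d|=2 (t=4), |d|=8 (t=2); sum(t^3 - t) = 90.
        Var[W] = n(n+1)(2n+1)/24 - sum(t^3-t)/48 = 3036/24 - 90/48 = 124.625.
        z = (W - E[W]) / sqrt(Var[W]) = (22 - 33) / 11.1636 = -0.9853.
        Two-sided p = 2*Phi(z) = 0.324453.
Step 6: alpha = 0.1. fail to reject H0.

W+ = 22, W- = 44, W = min = 22, p = 0.324453, fail to reject H0.


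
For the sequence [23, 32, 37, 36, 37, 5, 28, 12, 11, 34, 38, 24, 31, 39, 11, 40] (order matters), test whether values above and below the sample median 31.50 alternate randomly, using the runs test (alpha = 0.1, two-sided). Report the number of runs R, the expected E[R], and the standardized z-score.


Step 1: Compute median = 31.50; label A = above, B = below.
Labels in order: BAAAABBBBAABBABA  (n_A = 8, n_B = 8)
Step 2: Count runs R = 8.
Step 3: Under H0 (random ordering), E[R] = 2*n_A*n_B/(n_A+n_B) + 1 = 2*8*8/16 + 1 = 9.0000.
        Var[R] = 2*n_A*n_B*(2*n_A*n_B - n_A - n_B) / ((n_A+n_B)^2 * (n_A+n_B-1)) = 14336/3840 = 3.7333.
        SD[R] = 1.9322.
Step 4: Continuity-corrected z = (R + 0.5 - E[R]) / SD[R] = (8 + 0.5 - 9.0000) / 1.9322 = -0.2588.
Step 5: Two-sided p-value via normal approximation = 2*(1 - Phi(|z|)) = 0.795809.
Step 6: alpha = 0.1. fail to reject H0.

R = 8, z = -0.2588, p = 0.795809, fail to reject H0.


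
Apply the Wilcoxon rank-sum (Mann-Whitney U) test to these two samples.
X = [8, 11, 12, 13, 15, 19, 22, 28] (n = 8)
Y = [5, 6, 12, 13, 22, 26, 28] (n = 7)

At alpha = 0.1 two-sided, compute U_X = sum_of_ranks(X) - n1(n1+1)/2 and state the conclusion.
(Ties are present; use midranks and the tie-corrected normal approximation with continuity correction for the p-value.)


Step 1: Combine and sort all 15 observations; assign midranks.
sorted (value, group): (5,Y), (6,Y), (8,X), (11,X), (12,X), (12,Y), (13,X), (13,Y), (15,X), (19,X), (22,X), (22,Y), (26,Y), (28,X), (28,Y)
ranks: 5->1, 6->2, 8->3, 11->4, 12->5.5, 12->5.5, 13->7.5, 13->7.5, 15->9, 19->10, 22->11.5, 22->11.5, 26->13, 28->14.5, 28->14.5
Step 2: Rank sum for X: R1 = 3 + 4 + 5.5 + 7.5 + 9 + 10 + 11.5 + 14.5 = 65.
Step 3: U_X = R1 - n1(n1+1)/2 = 65 - 8*9/2 = 65 - 36 = 29.
       U_Y = n1*n2 - U_X = 56 - 29 = 27.
Step 4: Ties are present, so use the tie-corrected normal approximation (with continuity correction) for the p-value.
Step 5: p-value = 0.953692; compare to alpha = 0.1. fail to reject H0.

U_X = 29, p = 0.953692, fail to reject H0 at alpha = 0.1.


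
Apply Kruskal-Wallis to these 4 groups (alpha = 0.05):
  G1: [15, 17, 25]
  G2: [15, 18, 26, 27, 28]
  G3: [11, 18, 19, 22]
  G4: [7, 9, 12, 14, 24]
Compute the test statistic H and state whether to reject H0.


Step 1: Combine all N = 17 observations and assign midranks.
sorted (value, group, rank): (7,G4,1), (9,G4,2), (11,G3,3), (12,G4,4), (14,G4,5), (15,G1,6.5), (15,G2,6.5), (17,G1,8), (18,G2,9.5), (18,G3,9.5), (19,G3,11), (22,G3,12), (24,G4,13), (25,G1,14), (26,G2,15), (27,G2,16), (28,G2,17)
Step 2: Sum ranks within each group.
R_1 = 28.5 (n_1 = 3)
R_2 = 64 (n_2 = 5)
R_3 = 35.5 (n_3 = 4)
R_4 = 25 (n_4 = 5)
Step 3: H = 12/(N(N+1)) * sum(R_i^2/n_i) - 3(N+1)
     = 12/(17*18) * (28.5^2/3 + 64^2/5 + 35.5^2/4 + 25^2/5) - 3*18
     = 0.039216 * 1530.01 - 54
     = 6.000490.
Step 4: Ties present; correction factor C = 1 - 12/(17^3 - 17) = 0.997549. Corrected H = 6.000490 / 0.997549 = 6.015233.
Step 5: Under H0, H ~ chi^2(3); p-value = 0.110871.
Step 6: alpha = 0.05. fail to reject H0.

H = 6.0152, df = 3, p = 0.110871, fail to reject H0.


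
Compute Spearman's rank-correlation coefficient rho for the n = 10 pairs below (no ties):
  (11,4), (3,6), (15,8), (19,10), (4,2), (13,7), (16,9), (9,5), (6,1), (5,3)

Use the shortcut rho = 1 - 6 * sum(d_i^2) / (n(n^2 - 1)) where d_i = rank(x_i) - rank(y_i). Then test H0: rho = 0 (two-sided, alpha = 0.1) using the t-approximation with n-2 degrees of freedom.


Step 1: Rank x and y separately (midranks; no ties here).
rank(x): 11->6, 3->1, 15->8, 19->10, 4->2, 13->7, 16->9, 9->5, 6->4, 5->3
rank(y): 4->4, 6->6, 8->8, 10->10, 2->2, 7->7, 9->9, 5->5, 1->1, 3->3
Step 2: d_i = R_x(i) - R_y(i); compute d_i^2.
  (6-4)^2=4, (1-6)^2=25, (8-8)^2=0, (10-10)^2=0, (2-2)^2=0, (7-7)^2=0, (9-9)^2=0, (5-5)^2=0, (4-1)^2=9, (3-3)^2=0
sum(d^2) = 38.
Step 3: rho = 1 - 6*38 / (10*(10^2 - 1)) = 1 - 228/990 = 0.769697.
Step 4: Under H0, t = rho * sqrt((n-2)/(1-rho^2)) = 3.4101 ~ t(8).
Step 5: Two-sided p-value from the t-distribution with 8 df = 0.009222.
Step 6: alpha = 0.1. reject H0.

rho = 0.7697, p = 0.009222, reject H0 at alpha = 0.1.


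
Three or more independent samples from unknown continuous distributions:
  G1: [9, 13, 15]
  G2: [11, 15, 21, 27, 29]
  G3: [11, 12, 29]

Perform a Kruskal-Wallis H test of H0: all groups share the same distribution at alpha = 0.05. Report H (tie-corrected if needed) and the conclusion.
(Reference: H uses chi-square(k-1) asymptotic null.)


Step 1: Combine all N = 11 observations and assign midranks.
sorted (value, group, rank): (9,G1,1), (11,G2,2.5), (11,G3,2.5), (12,G3,4), (13,G1,5), (15,G1,6.5), (15,G2,6.5), (21,G2,8), (27,G2,9), (29,G2,10.5), (29,G3,10.5)
Step 2: Sum ranks within each group.
R_1 = 12.5 (n_1 = 3)
R_2 = 36.5 (n_2 = 5)
R_3 = 17 (n_3 = 3)
Step 3: H = 12/(N(N+1)) * sum(R_i^2/n_i) - 3(N+1)
     = 12/(11*12) * (12.5^2/3 + 36.5^2/5 + 17^2/3) - 3*12
     = 0.090909 * 414.867 - 36
     = 1.715152.
Step 4: Ties present; correction factor C = 1 - 18/(11^3 - 11) = 0.986364. Corrected H = 1.715152 / 0.986364 = 1.738863.
Step 5: Under H0, H ~ chi^2(2); p-value = 0.419190.
Step 6: alpha = 0.05. fail to reject H0.

H = 1.7389, df = 2, p = 0.419190, fail to reject H0.


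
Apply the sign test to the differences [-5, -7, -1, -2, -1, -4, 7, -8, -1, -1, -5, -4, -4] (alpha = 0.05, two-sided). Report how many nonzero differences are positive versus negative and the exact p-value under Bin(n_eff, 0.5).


Step 1: Discard zero differences. Original n = 13; n_eff = number of nonzero differences = 13.
Nonzero differences (with sign): -5, -7, -1, -2, -1, -4, +7, -8, -1, -1, -5, -4, -4
Step 2: Count signs: positive = 1, negative = 12.
Step 3: Under H0: P(positive) = 0.5, so the number of positives S ~ Bin(13, 0.5).
Step 4: Two-sided exact p-value = sum of Bin(13,0.5) probabilities at or below the observed probability = 0.003418.
Step 5: alpha = 0.05. reject H0.

n_eff = 13, pos = 1, neg = 12, p = 0.003418, reject H0.


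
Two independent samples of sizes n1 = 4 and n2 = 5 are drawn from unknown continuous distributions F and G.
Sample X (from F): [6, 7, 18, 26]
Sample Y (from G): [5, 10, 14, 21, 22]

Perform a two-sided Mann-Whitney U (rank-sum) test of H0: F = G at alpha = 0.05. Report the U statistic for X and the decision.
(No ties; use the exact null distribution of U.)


Step 1: Combine and sort all 9 observations; assign midranks.
sorted (value, group): (5,Y), (6,X), (7,X), (10,Y), (14,Y), (18,X), (21,Y), (22,Y), (26,X)
ranks: 5->1, 6->2, 7->3, 10->4, 14->5, 18->6, 21->7, 22->8, 26->9
Step 2: Rank sum for X: R1 = 2 + 3 + 6 + 9 = 20.
Step 3: U_X = R1 - n1(n1+1)/2 = 20 - 4*5/2 = 20 - 10 = 10.
       U_Y = n1*n2 - U_X = 20 - 10 = 10.
Step 4: No ties, so the exact null distribution of U (based on enumerating the C(9,4) = 126 equally likely rank assignments) gives the two-sided p-value.
Step 5: p-value = 1.000000; compare to alpha = 0.05. fail to reject H0.

U_X = 10, p = 1.000000, fail to reject H0 at alpha = 0.05.


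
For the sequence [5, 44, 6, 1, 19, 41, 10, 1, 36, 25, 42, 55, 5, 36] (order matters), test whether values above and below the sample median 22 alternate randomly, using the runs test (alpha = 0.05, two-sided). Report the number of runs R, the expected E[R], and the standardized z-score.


Step 1: Compute median = 22; label A = above, B = below.
Labels in order: BABBBABBAAAABA  (n_A = 7, n_B = 7)
Step 2: Count runs R = 8.
Step 3: Under H0 (random ordering), E[R] = 2*n_A*n_B/(n_A+n_B) + 1 = 2*7*7/14 + 1 = 8.0000.
        Var[R] = 2*n_A*n_B*(2*n_A*n_B - n_A - n_B) / ((n_A+n_B)^2 * (n_A+n_B-1)) = 8232/2548 = 3.2308.
        SD[R] = 1.7974.
Step 4: R = E[R], so z = 0 with no continuity correction.
Step 5: Two-sided p-value via normal approximation = 2*(1 - Phi(|z|)) = 1.000000.
Step 6: alpha = 0.05. fail to reject H0.

R = 8, z = 0.0000, p = 1.000000, fail to reject H0.


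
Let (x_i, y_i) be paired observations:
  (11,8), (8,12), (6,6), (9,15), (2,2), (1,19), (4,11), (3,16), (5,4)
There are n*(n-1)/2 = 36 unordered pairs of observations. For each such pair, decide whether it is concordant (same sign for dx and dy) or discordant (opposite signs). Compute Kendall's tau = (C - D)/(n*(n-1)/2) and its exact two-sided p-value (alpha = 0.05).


Step 1: Enumerate the 36 unordered pairs (i,j) with i<j and classify each by sign(x_j-x_i) * sign(y_j-y_i).
  (1,2):dx=-3,dy=+4->D; (1,3):dx=-5,dy=-2->C; (1,4):dx=-2,dy=+7->D; (1,5):dx=-9,dy=-6->C
  (1,6):dx=-10,dy=+11->D; (1,7):dx=-7,dy=+3->D; (1,8):dx=-8,dy=+8->D; (1,9):dx=-6,dy=-4->C
  (2,3):dx=-2,dy=-6->C; (2,4):dx=+1,dy=+3->C; (2,5):dx=-6,dy=-10->C; (2,6):dx=-7,dy=+7->D
  (2,7):dx=-4,dy=-1->C; (2,8):dx=-5,dy=+4->D; (2,9):dx=-3,dy=-8->C; (3,4):dx=+3,dy=+9->C
  (3,5):dx=-4,dy=-4->C; (3,6):dx=-5,dy=+13->D; (3,7):dx=-2,dy=+5->D; (3,8):dx=-3,dy=+10->D
  (3,9):dx=-1,dy=-2->C; (4,5):dx=-7,dy=-13->C; (4,6):dx=-8,dy=+4->D; (4,7):dx=-5,dy=-4->C
  (4,8):dx=-6,dy=+1->D; (4,9):dx=-4,dy=-11->C; (5,6):dx=-1,dy=+17->D; (5,7):dx=+2,dy=+9->C
  (5,8):dx=+1,dy=+14->C; (5,9):dx=+3,dy=+2->C; (6,7):dx=+3,dy=-8->D; (6,8):dx=+2,dy=-3->D
  (6,9):dx=+4,dy=-15->D; (7,8):dx=-1,dy=+5->D; (7,9):dx=+1,dy=-7->D; (8,9):dx=+2,dy=-12->D
Step 2: C = 17, D = 19, total pairs = 36.
Step 3: tau = (C - D)/(n(n-1)/2) = (17 - 19)/36 = -0.055556.
Step 4: Exact two-sided p-value (enumerate n! = 362880 permutations of y under H0): p = 0.919455.
Step 5: alpha = 0.05. fail to reject H0.

tau_b = -0.0556 (C=17, D=19), p = 0.919455, fail to reject H0.


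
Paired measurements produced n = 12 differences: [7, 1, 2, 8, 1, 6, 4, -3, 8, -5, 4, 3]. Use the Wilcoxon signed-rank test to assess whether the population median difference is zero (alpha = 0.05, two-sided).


Step 1: Drop any zero differences (none here) and take |d_i|.
|d| = [7, 1, 2, 8, 1, 6, 4, 3, 8, 5, 4, 3]
Step 2: Midrank |d_i| (ties get averaged ranks).
ranks: |7|->10, |1|->1.5, |2|->3, |8|->11.5, |1|->1.5, |6|->9, |4|->6.5, |3|->4.5, |8|->11.5, |5|->8, |4|->6.5, |3|->4.5
Step 3: Attach original signs; sum ranks with positive sign and with negative sign.
W+ = 10 + 1.5 + 3 + 11.5 + 1.5 + 9 + 6.5 + 11.5 + 6.5 + 4.5 = 65.5
W- = 4.5 + 8 = 12.5
(Check: W+ + W- = 78 should equal n(n+1)/2 = 78.)
Step 4: Test statistic W = min(W+, W-) = 12.5.
Step 5: Ties in |d|, so use the tie-corrected normal approximation.
        E[W] = n(n+1)/4 = 12*13/4 = 39.
        Tie groups: |d|=1 (t=2), |d|=3 (t=2), |d|=4 (t=2), |d|=8 (t=2); sum(t^3 - t) = 24.
        Var[W] = n(n+1)(2n+1)/24 - sum(t^3-t)/48 = 3900/24 - 24/48 = 162.
        z = (W - E[W]) / sqrt(Var[W]) = (12.5 - 39) / 12.7279 = -2.0820.
        Two-sided p = 2*Phi(z) = 0.037339.
Step 6: alpha = 0.05. reject H0.

W+ = 65.5, W- = 12.5, W = min = 12.5, p = 0.037339, reject H0.


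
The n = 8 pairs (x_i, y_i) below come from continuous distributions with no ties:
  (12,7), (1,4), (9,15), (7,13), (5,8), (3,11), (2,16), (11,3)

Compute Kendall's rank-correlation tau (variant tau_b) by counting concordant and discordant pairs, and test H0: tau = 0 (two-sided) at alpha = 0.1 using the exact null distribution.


Step 1: Enumerate the 28 unordered pairs (i,j) with i<j and classify each by sign(x_j-x_i) * sign(y_j-y_i).
  (1,2):dx=-11,dy=-3->C; (1,3):dx=-3,dy=+8->D; (1,4):dx=-5,dy=+6->D; (1,5):dx=-7,dy=+1->D
  (1,6):dx=-9,dy=+4->D; (1,7):dx=-10,dy=+9->D; (1,8):dx=-1,dy=-4->C; (2,3):dx=+8,dy=+11->C
  (2,4):dx=+6,dy=+9->C; (2,5):dx=+4,dy=+4->C; (2,6):dx=+2,dy=+7->C; (2,7):dx=+1,dy=+12->C
  (2,8):dx=+10,dy=-1->D; (3,4):dx=-2,dy=-2->C; (3,5):dx=-4,dy=-7->C; (3,6):dx=-6,dy=-4->C
  (3,7):dx=-7,dy=+1->D; (3,8):dx=+2,dy=-12->D; (4,5):dx=-2,dy=-5->C; (4,6):dx=-4,dy=-2->C
  (4,7):dx=-5,dy=+3->D; (4,8):dx=+4,dy=-10->D; (5,6):dx=-2,dy=+3->D; (5,7):dx=-3,dy=+8->D
  (5,8):dx=+6,dy=-5->D; (6,7):dx=-1,dy=+5->D; (6,8):dx=+8,dy=-8->D; (7,8):dx=+9,dy=-13->D
Step 2: C = 12, D = 16, total pairs = 28.
Step 3: tau = (C - D)/(n(n-1)/2) = (12 - 16)/28 = -0.142857.
Step 4: Exact two-sided p-value (enumerate n! = 40320 permutations of y under H0): p = 0.719544.
Step 5: alpha = 0.1. fail to reject H0.

tau_b = -0.1429 (C=12, D=16), p = 0.719544, fail to reject H0.


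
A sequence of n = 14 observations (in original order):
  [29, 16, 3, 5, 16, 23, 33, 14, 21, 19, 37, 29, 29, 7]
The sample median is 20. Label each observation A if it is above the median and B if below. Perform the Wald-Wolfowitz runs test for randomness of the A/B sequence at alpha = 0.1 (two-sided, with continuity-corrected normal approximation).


Step 1: Compute median = 20; label A = above, B = below.
Labels in order: ABBBBAABABAAAB  (n_A = 7, n_B = 7)
Step 2: Count runs R = 8.
Step 3: Under H0 (random ordering), E[R] = 2*n_A*n_B/(n_A+n_B) + 1 = 2*7*7/14 + 1 = 8.0000.
        Var[R] = 2*n_A*n_B*(2*n_A*n_B - n_A - n_B) / ((n_A+n_B)^2 * (n_A+n_B-1)) = 8232/2548 = 3.2308.
        SD[R] = 1.7974.
Step 4: R = E[R], so z = 0 with no continuity correction.
Step 5: Two-sided p-value via normal approximation = 2*(1 - Phi(|z|)) = 1.000000.
Step 6: alpha = 0.1. fail to reject H0.

R = 8, z = 0.0000, p = 1.000000, fail to reject H0.


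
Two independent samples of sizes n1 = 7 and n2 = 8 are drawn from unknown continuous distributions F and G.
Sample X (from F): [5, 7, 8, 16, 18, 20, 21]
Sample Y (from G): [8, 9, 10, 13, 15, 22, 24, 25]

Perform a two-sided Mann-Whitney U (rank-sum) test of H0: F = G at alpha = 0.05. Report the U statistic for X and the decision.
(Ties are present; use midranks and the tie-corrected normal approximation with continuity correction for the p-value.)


Step 1: Combine and sort all 15 observations; assign midranks.
sorted (value, group): (5,X), (7,X), (8,X), (8,Y), (9,Y), (10,Y), (13,Y), (15,Y), (16,X), (18,X), (20,X), (21,X), (22,Y), (24,Y), (25,Y)
ranks: 5->1, 7->2, 8->3.5, 8->3.5, 9->5, 10->6, 13->7, 15->8, 16->9, 18->10, 20->11, 21->12, 22->13, 24->14, 25->15
Step 2: Rank sum for X: R1 = 1 + 2 + 3.5 + 9 + 10 + 11 + 12 = 48.5.
Step 3: U_X = R1 - n1(n1+1)/2 = 48.5 - 7*8/2 = 48.5 - 28 = 20.5.
       U_Y = n1*n2 - U_X = 56 - 20.5 = 35.5.
Step 4: Ties are present, so use the tie-corrected normal approximation (with continuity correction) for the p-value.
Step 5: p-value = 0.417471; compare to alpha = 0.05. fail to reject H0.

U_X = 20.5, p = 0.417471, fail to reject H0 at alpha = 0.05.


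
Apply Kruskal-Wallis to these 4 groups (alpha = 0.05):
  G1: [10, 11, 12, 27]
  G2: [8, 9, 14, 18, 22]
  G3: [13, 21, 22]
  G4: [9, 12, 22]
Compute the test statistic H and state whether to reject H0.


Step 1: Combine all N = 15 observations and assign midranks.
sorted (value, group, rank): (8,G2,1), (9,G2,2.5), (9,G4,2.5), (10,G1,4), (11,G1,5), (12,G1,6.5), (12,G4,6.5), (13,G3,8), (14,G2,9), (18,G2,10), (21,G3,11), (22,G2,13), (22,G3,13), (22,G4,13), (27,G1,15)
Step 2: Sum ranks within each group.
R_1 = 30.5 (n_1 = 4)
R_2 = 35.5 (n_2 = 5)
R_3 = 32 (n_3 = 3)
R_4 = 22 (n_4 = 3)
Step 3: H = 12/(N(N+1)) * sum(R_i^2/n_i) - 3(N+1)
     = 12/(15*16) * (30.5^2/4 + 35.5^2/5 + 32^2/3 + 22^2/3) - 3*16
     = 0.050000 * 987.279 - 48
     = 1.363958.
Step 4: Ties present; correction factor C = 1 - 36/(15^3 - 15) = 0.989286. Corrected H = 1.363958 / 0.989286 = 1.378730.
Step 5: Under H0, H ~ chi^2(3); p-value = 0.710528.
Step 6: alpha = 0.05. fail to reject H0.

H = 1.3787, df = 3, p = 0.710528, fail to reject H0.


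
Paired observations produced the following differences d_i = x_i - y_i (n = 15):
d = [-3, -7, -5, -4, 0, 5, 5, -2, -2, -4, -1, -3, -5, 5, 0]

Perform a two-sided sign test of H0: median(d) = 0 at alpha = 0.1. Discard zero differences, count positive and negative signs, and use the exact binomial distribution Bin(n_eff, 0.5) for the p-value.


Step 1: Discard zero differences. Original n = 15; n_eff = number of nonzero differences = 13.
Nonzero differences (with sign): -3, -7, -5, -4, +5, +5, -2, -2, -4, -1, -3, -5, +5
Step 2: Count signs: positive = 3, negative = 10.
Step 3: Under H0: P(positive) = 0.5, so the number of positives S ~ Bin(13, 0.5).
Step 4: Two-sided exact p-value = sum of Bin(13,0.5) probabilities at or below the observed probability = 0.092285.
Step 5: alpha = 0.1. reject H0.

n_eff = 13, pos = 3, neg = 10, p = 0.092285, reject H0.


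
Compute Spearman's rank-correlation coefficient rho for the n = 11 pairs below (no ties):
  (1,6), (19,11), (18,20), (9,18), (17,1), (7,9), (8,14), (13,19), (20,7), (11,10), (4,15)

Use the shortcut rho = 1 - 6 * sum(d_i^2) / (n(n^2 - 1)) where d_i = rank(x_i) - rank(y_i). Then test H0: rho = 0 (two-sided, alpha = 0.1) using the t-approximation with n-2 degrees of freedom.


Step 1: Rank x and y separately (midranks; no ties here).
rank(x): 1->1, 19->10, 18->9, 9->5, 17->8, 7->3, 8->4, 13->7, 20->11, 11->6, 4->2
rank(y): 6->2, 11->6, 20->11, 18->9, 1->1, 9->4, 14->7, 19->10, 7->3, 10->5, 15->8
Step 2: d_i = R_x(i) - R_y(i); compute d_i^2.
  (1-2)^2=1, (10-6)^2=16, (9-11)^2=4, (5-9)^2=16, (8-1)^2=49, (3-4)^2=1, (4-7)^2=9, (7-10)^2=9, (11-3)^2=64, (6-5)^2=1, (2-8)^2=36
sum(d^2) = 206.
Step 3: rho = 1 - 6*206 / (11*(11^2 - 1)) = 1 - 1236/1320 = 0.063636.
Step 4: Under H0, t = rho * sqrt((n-2)/(1-rho^2)) = 0.1913 ~ t(9).
Step 5: Two-sided p-value from the t-distribution with 9 df = 0.852539.
Step 6: alpha = 0.1. fail to reject H0.

rho = 0.0636, p = 0.852539, fail to reject H0 at alpha = 0.1.


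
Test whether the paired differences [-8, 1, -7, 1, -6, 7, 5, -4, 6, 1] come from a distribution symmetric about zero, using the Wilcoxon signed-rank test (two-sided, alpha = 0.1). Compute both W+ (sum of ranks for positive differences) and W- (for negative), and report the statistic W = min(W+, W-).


Step 1: Drop any zero differences (none here) and take |d_i|.
|d| = [8, 1, 7, 1, 6, 7, 5, 4, 6, 1]
Step 2: Midrank |d_i| (ties get averaged ranks).
ranks: |8|->10, |1|->2, |7|->8.5, |1|->2, |6|->6.5, |7|->8.5, |5|->5, |4|->4, |6|->6.5, |1|->2
Step 3: Attach original signs; sum ranks with positive sign and with negative sign.
W+ = 2 + 2 + 8.5 + 5 + 6.5 + 2 = 26
W- = 10 + 8.5 + 6.5 + 4 = 29
(Check: W+ + W- = 55 should equal n(n+1)/2 = 55.)
Step 4: Test statistic W = min(W+, W-) = 26.
Step 5: Ties in |d|, so use the tie-corrected normal approximation.
        E[W] = n(n+1)/4 = 10*11/4 = 27.5.
        Tie groups: |d|=1 (t=3), |d|=6 (t=2), |d|=7 (t=2); sum(t^3 - t) = 36.
        Var[W] = n(n+1)(2n+1)/24 - sum(t^3-t)/48 = 2310/24 - 36/48 = 95.5.
        z = (W - E[W]) / sqrt(Var[W]) = (26 - 27.5) / 9.7724 = -0.1535.
        Two-sided p = 2*Phi(z) = 0.878009.
Step 6: alpha = 0.1. fail to reject H0.

W+ = 26, W- = 29, W = min = 26, p = 0.878009, fail to reject H0.


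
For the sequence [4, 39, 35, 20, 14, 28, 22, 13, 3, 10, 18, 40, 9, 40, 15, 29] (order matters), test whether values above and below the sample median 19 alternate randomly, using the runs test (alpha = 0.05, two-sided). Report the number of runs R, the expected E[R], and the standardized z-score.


Step 1: Compute median = 19; label A = above, B = below.
Labels in order: BAAABAABBBBABABA  (n_A = 8, n_B = 8)
Step 2: Count runs R = 10.
Step 3: Under H0 (random ordering), E[R] = 2*n_A*n_B/(n_A+n_B) + 1 = 2*8*8/16 + 1 = 9.0000.
        Var[R] = 2*n_A*n_B*(2*n_A*n_B - n_A - n_B) / ((n_A+n_B)^2 * (n_A+n_B-1)) = 14336/3840 = 3.7333.
        SD[R] = 1.9322.
Step 4: Continuity-corrected z = (R - 0.5 - E[R]) / SD[R] = (10 - 0.5 - 9.0000) / 1.9322 = 0.2588.
Step 5: Two-sided p-value via normal approximation = 2*(1 - Phi(|z|)) = 0.795809.
Step 6: alpha = 0.05. fail to reject H0.

R = 10, z = 0.2588, p = 0.795809, fail to reject H0.


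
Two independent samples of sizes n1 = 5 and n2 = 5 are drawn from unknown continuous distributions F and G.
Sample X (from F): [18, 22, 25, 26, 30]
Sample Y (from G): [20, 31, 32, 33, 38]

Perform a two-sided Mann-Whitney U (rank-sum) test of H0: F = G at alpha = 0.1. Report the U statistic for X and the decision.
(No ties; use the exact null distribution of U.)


Step 1: Combine and sort all 10 observations; assign midranks.
sorted (value, group): (18,X), (20,Y), (22,X), (25,X), (26,X), (30,X), (31,Y), (32,Y), (33,Y), (38,Y)
ranks: 18->1, 20->2, 22->3, 25->4, 26->5, 30->6, 31->7, 32->8, 33->9, 38->10
Step 2: Rank sum for X: R1 = 1 + 3 + 4 + 5 + 6 = 19.
Step 3: U_X = R1 - n1(n1+1)/2 = 19 - 5*6/2 = 19 - 15 = 4.
       U_Y = n1*n2 - U_X = 25 - 4 = 21.
Step 4: No ties, so the exact null distribution of U (based on enumerating the C(10,5) = 252 equally likely rank assignments) gives the two-sided p-value.
Step 5: p-value = 0.095238; compare to alpha = 0.1. reject H0.

U_X = 4, p = 0.095238, reject H0 at alpha = 0.1.


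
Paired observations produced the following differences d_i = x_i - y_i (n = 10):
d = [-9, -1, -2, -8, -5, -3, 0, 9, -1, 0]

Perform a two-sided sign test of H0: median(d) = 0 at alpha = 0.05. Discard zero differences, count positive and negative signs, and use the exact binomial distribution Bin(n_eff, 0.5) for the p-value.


Step 1: Discard zero differences. Original n = 10; n_eff = number of nonzero differences = 8.
Nonzero differences (with sign): -9, -1, -2, -8, -5, -3, +9, -1
Step 2: Count signs: positive = 1, negative = 7.
Step 3: Under H0: P(positive) = 0.5, so the number of positives S ~ Bin(8, 0.5).
Step 4: Two-sided exact p-value = sum of Bin(8,0.5) probabilities at or below the observed probability = 0.070312.
Step 5: alpha = 0.05. fail to reject H0.

n_eff = 8, pos = 1, neg = 7, p = 0.070312, fail to reject H0.


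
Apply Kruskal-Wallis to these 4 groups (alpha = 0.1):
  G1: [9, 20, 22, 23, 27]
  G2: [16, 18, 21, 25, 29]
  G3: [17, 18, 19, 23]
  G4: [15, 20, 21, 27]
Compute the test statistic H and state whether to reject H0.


Step 1: Combine all N = 18 observations and assign midranks.
sorted (value, group, rank): (9,G1,1), (15,G4,2), (16,G2,3), (17,G3,4), (18,G2,5.5), (18,G3,5.5), (19,G3,7), (20,G1,8.5), (20,G4,8.5), (21,G2,10.5), (21,G4,10.5), (22,G1,12), (23,G1,13.5), (23,G3,13.5), (25,G2,15), (27,G1,16.5), (27,G4,16.5), (29,G2,18)
Step 2: Sum ranks within each group.
R_1 = 51.5 (n_1 = 5)
R_2 = 52 (n_2 = 5)
R_3 = 30 (n_3 = 4)
R_4 = 37.5 (n_4 = 4)
Step 3: H = 12/(N(N+1)) * sum(R_i^2/n_i) - 3(N+1)
     = 12/(18*19) * (51.5^2/5 + 52^2/5 + 30^2/4 + 37.5^2/4) - 3*19
     = 0.035088 * 1647.81 - 57
     = 0.817982.
Step 4: Ties present; correction factor C = 1 - 30/(18^3 - 18) = 0.994840. Corrected H = 0.817982 / 0.994840 = 0.822225.
Step 5: Under H0, H ~ chi^2(3); p-value = 0.844144.
Step 6: alpha = 0.1. fail to reject H0.

H = 0.8222, df = 3, p = 0.844144, fail to reject H0.


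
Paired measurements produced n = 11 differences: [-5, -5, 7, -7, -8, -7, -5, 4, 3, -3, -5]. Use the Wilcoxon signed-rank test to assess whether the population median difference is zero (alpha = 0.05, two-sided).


Step 1: Drop any zero differences (none here) and take |d_i|.
|d| = [5, 5, 7, 7, 8, 7, 5, 4, 3, 3, 5]
Step 2: Midrank |d_i| (ties get averaged ranks).
ranks: |5|->5.5, |5|->5.5, |7|->9, |7|->9, |8|->11, |7|->9, |5|->5.5, |4|->3, |3|->1.5, |3|->1.5, |5|->5.5
Step 3: Attach original signs; sum ranks with positive sign and with negative sign.
W+ = 9 + 3 + 1.5 = 13.5
W- = 5.5 + 5.5 + 9 + 11 + 9 + 5.5 + 1.5 + 5.5 = 52.5
(Check: W+ + W- = 66 should equal n(n+1)/2 = 66.)
Step 4: Test statistic W = min(W+, W-) = 13.5.
Step 5: Ties in |d|, so use the tie-corrected normal approximation.
        E[W] = n(n+1)/4 = 11*12/4 = 33.
        Tie groups: |d|=3 (t=2), |d|=5 (t=4), |d|=7 (t=3); sum(t^3 - t) = 90.
        Var[W] = n(n+1)(2n+1)/24 - sum(t^3-t)/48 = 3036/24 - 90/48 = 124.625.
        z = (W - E[W]) / sqrt(Var[W]) = (13.5 - 33) / 11.1636 = -1.7468.
        Two-sided p = 2*Phi(z) = 0.080680.
Step 6: alpha = 0.05. fail to reject H0.

W+ = 13.5, W- = 52.5, W = min = 13.5, p = 0.080680, fail to reject H0.


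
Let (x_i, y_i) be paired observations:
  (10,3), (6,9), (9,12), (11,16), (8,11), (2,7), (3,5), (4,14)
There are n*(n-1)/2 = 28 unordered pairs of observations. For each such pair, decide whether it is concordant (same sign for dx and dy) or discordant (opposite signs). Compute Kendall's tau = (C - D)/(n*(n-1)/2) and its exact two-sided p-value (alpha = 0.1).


Step 1: Enumerate the 28 unordered pairs (i,j) with i<j and classify each by sign(x_j-x_i) * sign(y_j-y_i).
  (1,2):dx=-4,dy=+6->D; (1,3):dx=-1,dy=+9->D; (1,4):dx=+1,dy=+13->C; (1,5):dx=-2,dy=+8->D
  (1,6):dx=-8,dy=+4->D; (1,7):dx=-7,dy=+2->D; (1,8):dx=-6,dy=+11->D; (2,3):dx=+3,dy=+3->C
  (2,4):dx=+5,dy=+7->C; (2,5):dx=+2,dy=+2->C; (2,6):dx=-4,dy=-2->C; (2,7):dx=-3,dy=-4->C
  (2,8):dx=-2,dy=+5->D; (3,4):dx=+2,dy=+4->C; (3,5):dx=-1,dy=-1->C; (3,6):dx=-7,dy=-5->C
  (3,7):dx=-6,dy=-7->C; (3,8):dx=-5,dy=+2->D; (4,5):dx=-3,dy=-5->C; (4,6):dx=-9,dy=-9->C
  (4,7):dx=-8,dy=-11->C; (4,8):dx=-7,dy=-2->C; (5,6):dx=-6,dy=-4->C; (5,7):dx=-5,dy=-6->C
  (5,8):dx=-4,dy=+3->D; (6,7):dx=+1,dy=-2->D; (6,8):dx=+2,dy=+7->C; (7,8):dx=+1,dy=+9->C
Step 2: C = 18, D = 10, total pairs = 28.
Step 3: tau = (C - D)/(n(n-1)/2) = (18 - 10)/28 = 0.285714.
Step 4: Exact two-sided p-value (enumerate n! = 40320 permutations of y under H0): p = 0.398760.
Step 5: alpha = 0.1. fail to reject H0.

tau_b = 0.2857 (C=18, D=10), p = 0.398760, fail to reject H0.


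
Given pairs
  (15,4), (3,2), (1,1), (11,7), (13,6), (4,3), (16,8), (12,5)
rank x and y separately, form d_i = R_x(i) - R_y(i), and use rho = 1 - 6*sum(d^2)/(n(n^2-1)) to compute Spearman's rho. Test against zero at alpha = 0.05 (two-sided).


Step 1: Rank x and y separately (midranks; no ties here).
rank(x): 15->7, 3->2, 1->1, 11->4, 13->6, 4->3, 16->8, 12->5
rank(y): 4->4, 2->2, 1->1, 7->7, 6->6, 3->3, 8->8, 5->5
Step 2: d_i = R_x(i) - R_y(i); compute d_i^2.
  (7-4)^2=9, (2-2)^2=0, (1-1)^2=0, (4-7)^2=9, (6-6)^2=0, (3-3)^2=0, (8-8)^2=0, (5-5)^2=0
sum(d^2) = 18.
Step 3: rho = 1 - 6*18 / (8*(8^2 - 1)) = 1 - 108/504 = 0.785714.
Step 4: Under H0, t = rho * sqrt((n-2)/(1-rho^2)) = 3.1113 ~ t(6).
Step 5: Two-sided p-value from the t-distribution with 6 df = 0.020815.
Step 6: alpha = 0.05. reject H0.

rho = 0.7857, p = 0.020815, reject H0 at alpha = 0.05.


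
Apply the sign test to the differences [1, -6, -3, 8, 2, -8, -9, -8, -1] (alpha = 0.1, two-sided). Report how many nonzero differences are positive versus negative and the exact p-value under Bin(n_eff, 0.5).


Step 1: Discard zero differences. Original n = 9; n_eff = number of nonzero differences = 9.
Nonzero differences (with sign): +1, -6, -3, +8, +2, -8, -9, -8, -1
Step 2: Count signs: positive = 3, negative = 6.
Step 3: Under H0: P(positive) = 0.5, so the number of positives S ~ Bin(9, 0.5).
Step 4: Two-sided exact p-value = sum of Bin(9,0.5) probabilities at or below the observed probability = 0.507812.
Step 5: alpha = 0.1. fail to reject H0.

n_eff = 9, pos = 3, neg = 6, p = 0.507812, fail to reject H0.


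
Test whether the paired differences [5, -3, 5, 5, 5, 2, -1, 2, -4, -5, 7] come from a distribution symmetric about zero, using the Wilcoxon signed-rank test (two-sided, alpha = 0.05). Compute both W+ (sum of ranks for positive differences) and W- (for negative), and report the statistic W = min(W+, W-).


Step 1: Drop any zero differences (none here) and take |d_i|.
|d| = [5, 3, 5, 5, 5, 2, 1, 2, 4, 5, 7]
Step 2: Midrank |d_i| (ties get averaged ranks).
ranks: |5|->8, |3|->4, |5|->8, |5|->8, |5|->8, |2|->2.5, |1|->1, |2|->2.5, |4|->5, |5|->8, |7|->11
Step 3: Attach original signs; sum ranks with positive sign and with negative sign.
W+ = 8 + 8 + 8 + 8 + 2.5 + 2.5 + 11 = 48
W- = 4 + 1 + 5 + 8 = 18
(Check: W+ + W- = 66 should equal n(n+1)/2 = 66.)
Step 4: Test statistic W = min(W+, W-) = 18.
Step 5: Ties in |d|, so use the tie-corrected normal approximation.
        E[W] = n(n+1)/4 = 11*12/4 = 33.
        Tie groups: |d|=2 (t=2), |d|=5 (t=5); sum(t^3 - t) = 126.
        Var[W] = n(n+1)(2n+1)/24 - sum(t^3-t)/48 = 3036/24 - 126/48 = 123.875.
        z = (W - E[W]) / sqrt(Var[W]) = (18 - 33) / 11.1299 = -1.3477.
        Two-sided p = 2*Phi(z) = 0.177749.
Step 6: alpha = 0.05. fail to reject H0.

W+ = 48, W- = 18, W = min = 18, p = 0.177749, fail to reject H0.


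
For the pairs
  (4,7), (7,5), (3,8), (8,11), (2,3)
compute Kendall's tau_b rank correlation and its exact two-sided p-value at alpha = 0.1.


Step 1: Enumerate the 10 unordered pairs (i,j) with i<j and classify each by sign(x_j-x_i) * sign(y_j-y_i).
  (1,2):dx=+3,dy=-2->D; (1,3):dx=-1,dy=+1->D; (1,4):dx=+4,dy=+4->C; (1,5):dx=-2,dy=-4->C
  (2,3):dx=-4,dy=+3->D; (2,4):dx=+1,dy=+6->C; (2,5):dx=-5,dy=-2->C; (3,4):dx=+5,dy=+3->C
  (3,5):dx=-1,dy=-5->C; (4,5):dx=-6,dy=-8->C
Step 2: C = 7, D = 3, total pairs = 10.
Step 3: tau = (C - D)/(n(n-1)/2) = (7 - 3)/10 = 0.400000.
Step 4: Exact two-sided p-value (enumerate n! = 120 permutations of y under H0): p = 0.483333.
Step 5: alpha = 0.1. fail to reject H0.

tau_b = 0.4000 (C=7, D=3), p = 0.483333, fail to reject H0.


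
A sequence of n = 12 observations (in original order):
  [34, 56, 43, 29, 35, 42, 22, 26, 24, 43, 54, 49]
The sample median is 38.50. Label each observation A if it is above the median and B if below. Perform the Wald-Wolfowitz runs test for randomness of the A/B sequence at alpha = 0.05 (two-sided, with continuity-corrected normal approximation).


Step 1: Compute median = 38.50; label A = above, B = below.
Labels in order: BAABBABBBAAA  (n_A = 6, n_B = 6)
Step 2: Count runs R = 6.
Step 3: Under H0 (random ordering), E[R] = 2*n_A*n_B/(n_A+n_B) + 1 = 2*6*6/12 + 1 = 7.0000.
        Var[R] = 2*n_A*n_B*(2*n_A*n_B - n_A - n_B) / ((n_A+n_B)^2 * (n_A+n_B-1)) = 4320/1584 = 2.7273.
        SD[R] = 1.6514.
Step 4: Continuity-corrected z = (R + 0.5 - E[R]) / SD[R] = (6 + 0.5 - 7.0000) / 1.6514 = -0.3028.
Step 5: Two-sided p-value via normal approximation = 2*(1 - Phi(|z|)) = 0.762069.
Step 6: alpha = 0.05. fail to reject H0.

R = 6, z = -0.3028, p = 0.762069, fail to reject H0.


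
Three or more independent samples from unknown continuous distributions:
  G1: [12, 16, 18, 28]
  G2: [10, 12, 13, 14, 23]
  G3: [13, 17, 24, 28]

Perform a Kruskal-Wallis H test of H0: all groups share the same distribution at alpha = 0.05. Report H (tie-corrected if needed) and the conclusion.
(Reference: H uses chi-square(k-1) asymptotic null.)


Step 1: Combine all N = 13 observations and assign midranks.
sorted (value, group, rank): (10,G2,1), (12,G1,2.5), (12,G2,2.5), (13,G2,4.5), (13,G3,4.5), (14,G2,6), (16,G1,7), (17,G3,8), (18,G1,9), (23,G2,10), (24,G3,11), (28,G1,12.5), (28,G3,12.5)
Step 2: Sum ranks within each group.
R_1 = 31 (n_1 = 4)
R_2 = 24 (n_2 = 5)
R_3 = 36 (n_3 = 4)
Step 3: H = 12/(N(N+1)) * sum(R_i^2/n_i) - 3(N+1)
     = 12/(13*14) * (31^2/4 + 24^2/5 + 36^2/4) - 3*14
     = 0.065934 * 679.45 - 42
     = 2.798901.
Step 4: Ties present; correction factor C = 1 - 18/(13^3 - 13) = 0.991758. Corrected H = 2.798901 / 0.991758 = 2.822161.
Step 5: Under H0, H ~ chi^2(2); p-value = 0.243880.
Step 6: alpha = 0.05. fail to reject H0.

H = 2.8222, df = 2, p = 0.243880, fail to reject H0.


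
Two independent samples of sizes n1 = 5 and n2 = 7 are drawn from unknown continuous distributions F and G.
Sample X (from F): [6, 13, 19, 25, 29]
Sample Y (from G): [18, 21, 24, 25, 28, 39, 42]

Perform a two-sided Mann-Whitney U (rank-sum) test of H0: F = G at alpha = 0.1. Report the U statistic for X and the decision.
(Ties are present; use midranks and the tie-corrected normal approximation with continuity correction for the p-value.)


Step 1: Combine and sort all 12 observations; assign midranks.
sorted (value, group): (6,X), (13,X), (18,Y), (19,X), (21,Y), (24,Y), (25,X), (25,Y), (28,Y), (29,X), (39,Y), (42,Y)
ranks: 6->1, 13->2, 18->3, 19->4, 21->5, 24->6, 25->7.5, 25->7.5, 28->9, 29->10, 39->11, 42->12
Step 2: Rank sum for X: R1 = 1 + 2 + 4 + 7.5 + 10 = 24.5.
Step 3: U_X = R1 - n1(n1+1)/2 = 24.5 - 5*6/2 = 24.5 - 15 = 9.5.
       U_Y = n1*n2 - U_X = 35 - 9.5 = 25.5.
Step 4: Ties are present, so use the tie-corrected normal approximation (with continuity correction) for the p-value.
Step 5: p-value = 0.222415; compare to alpha = 0.1. fail to reject H0.

U_X = 9.5, p = 0.222415, fail to reject H0 at alpha = 0.1.


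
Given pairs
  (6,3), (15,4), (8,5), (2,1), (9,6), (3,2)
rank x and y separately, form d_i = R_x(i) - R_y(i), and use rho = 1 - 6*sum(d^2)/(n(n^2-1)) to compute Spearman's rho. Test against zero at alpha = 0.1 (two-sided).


Step 1: Rank x and y separately (midranks; no ties here).
rank(x): 6->3, 15->6, 8->4, 2->1, 9->5, 3->2
rank(y): 3->3, 4->4, 5->5, 1->1, 6->6, 2->2
Step 2: d_i = R_x(i) - R_y(i); compute d_i^2.
  (3-3)^2=0, (6-4)^2=4, (4-5)^2=1, (1-1)^2=0, (5-6)^2=1, (2-2)^2=0
sum(d^2) = 6.
Step 3: rho = 1 - 6*6 / (6*(6^2 - 1)) = 1 - 36/210 = 0.828571.
Step 4: Under H0, t = rho * sqrt((n-2)/(1-rho^2)) = 2.9598 ~ t(4).
Step 5: Two-sided p-value from the t-distribution with 4 df = 0.041563.
Step 6: alpha = 0.1. reject H0.

rho = 0.8286, p = 0.041563, reject H0 at alpha = 0.1.


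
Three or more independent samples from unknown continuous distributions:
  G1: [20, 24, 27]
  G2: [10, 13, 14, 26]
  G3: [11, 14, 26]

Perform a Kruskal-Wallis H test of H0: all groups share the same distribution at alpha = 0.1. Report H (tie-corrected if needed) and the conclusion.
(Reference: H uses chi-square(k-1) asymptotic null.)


Step 1: Combine all N = 10 observations and assign midranks.
sorted (value, group, rank): (10,G2,1), (11,G3,2), (13,G2,3), (14,G2,4.5), (14,G3,4.5), (20,G1,6), (24,G1,7), (26,G2,8.5), (26,G3,8.5), (27,G1,10)
Step 2: Sum ranks within each group.
R_1 = 23 (n_1 = 3)
R_2 = 17 (n_2 = 4)
R_3 = 15 (n_3 = 3)
Step 3: H = 12/(N(N+1)) * sum(R_i^2/n_i) - 3(N+1)
     = 12/(10*11) * (23^2/3 + 17^2/4 + 15^2/3) - 3*11
     = 0.109091 * 323.583 - 33
     = 2.300000.
Step 4: Ties present; correction factor C = 1 - 12/(10^3 - 10) = 0.987879. Corrected H = 2.300000 / 0.987879 = 2.328221.
Step 5: Under H0, H ~ chi^2(2); p-value = 0.312200.
Step 6: alpha = 0.1. fail to reject H0.

H = 2.3282, df = 2, p = 0.312200, fail to reject H0.


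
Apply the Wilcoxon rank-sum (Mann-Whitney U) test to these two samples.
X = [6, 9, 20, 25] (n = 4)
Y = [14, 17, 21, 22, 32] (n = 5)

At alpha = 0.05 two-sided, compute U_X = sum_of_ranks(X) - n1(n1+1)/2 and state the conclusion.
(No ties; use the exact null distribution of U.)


Step 1: Combine and sort all 9 observations; assign midranks.
sorted (value, group): (6,X), (9,X), (14,Y), (17,Y), (20,X), (21,Y), (22,Y), (25,X), (32,Y)
ranks: 6->1, 9->2, 14->3, 17->4, 20->5, 21->6, 22->7, 25->8, 32->9
Step 2: Rank sum for X: R1 = 1 + 2 + 5 + 8 = 16.
Step 3: U_X = R1 - n1(n1+1)/2 = 16 - 4*5/2 = 16 - 10 = 6.
       U_Y = n1*n2 - U_X = 20 - 6 = 14.
Step 4: No ties, so the exact null distribution of U (based on enumerating the C(9,4) = 126 equally likely rank assignments) gives the two-sided p-value.
Step 5: p-value = 0.412698; compare to alpha = 0.05. fail to reject H0.

U_X = 6, p = 0.412698, fail to reject H0 at alpha = 0.05.


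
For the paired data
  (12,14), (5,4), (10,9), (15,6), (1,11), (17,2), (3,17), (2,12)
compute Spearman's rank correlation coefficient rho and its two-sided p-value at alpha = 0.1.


Step 1: Rank x and y separately (midranks; no ties here).
rank(x): 12->6, 5->4, 10->5, 15->7, 1->1, 17->8, 3->3, 2->2
rank(y): 14->7, 4->2, 9->4, 6->3, 11->5, 2->1, 17->8, 12->6
Step 2: d_i = R_x(i) - R_y(i); compute d_i^2.
  (6-7)^2=1, (4-2)^2=4, (5-4)^2=1, (7-3)^2=16, (1-5)^2=16, (8-1)^2=49, (3-8)^2=25, (2-6)^2=16
sum(d^2) = 128.
Step 3: rho = 1 - 6*128 / (8*(8^2 - 1)) = 1 - 768/504 = -0.523810.
Step 4: Under H0, t = rho * sqrt((n-2)/(1-rho^2)) = -1.5062 ~ t(6).
Step 5: Two-sided p-value from the t-distribution with 6 df = 0.182721.
Step 6: alpha = 0.1. fail to reject H0.

rho = -0.5238, p = 0.182721, fail to reject H0 at alpha = 0.1.


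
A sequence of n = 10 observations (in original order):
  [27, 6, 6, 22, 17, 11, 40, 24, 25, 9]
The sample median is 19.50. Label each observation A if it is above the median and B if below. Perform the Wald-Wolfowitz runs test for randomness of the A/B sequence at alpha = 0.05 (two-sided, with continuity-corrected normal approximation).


Step 1: Compute median = 19.50; label A = above, B = below.
Labels in order: ABBABBAAAB  (n_A = 5, n_B = 5)
Step 2: Count runs R = 6.
Step 3: Under H0 (random ordering), E[R] = 2*n_A*n_B/(n_A+n_B) + 1 = 2*5*5/10 + 1 = 6.0000.
        Var[R] = 2*n_A*n_B*(2*n_A*n_B - n_A - n_B) / ((n_A+n_B)^2 * (n_A+n_B-1)) = 2000/900 = 2.2222.
        SD[R] = 1.4907.
Step 4: R = E[R], so z = 0 with no continuity correction.
Step 5: Two-sided p-value via normal approximation = 2*(1 - Phi(|z|)) = 1.000000.
Step 6: alpha = 0.05. fail to reject H0.

R = 6, z = 0.0000, p = 1.000000, fail to reject H0.


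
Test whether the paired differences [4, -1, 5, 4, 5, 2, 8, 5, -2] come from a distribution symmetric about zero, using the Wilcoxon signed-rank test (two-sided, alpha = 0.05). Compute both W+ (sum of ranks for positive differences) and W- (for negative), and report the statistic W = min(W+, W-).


Step 1: Drop any zero differences (none here) and take |d_i|.
|d| = [4, 1, 5, 4, 5, 2, 8, 5, 2]
Step 2: Midrank |d_i| (ties get averaged ranks).
ranks: |4|->4.5, |1|->1, |5|->7, |4|->4.5, |5|->7, |2|->2.5, |8|->9, |5|->7, |2|->2.5
Step 3: Attach original signs; sum ranks with positive sign and with negative sign.
W+ = 4.5 + 7 + 4.5 + 7 + 2.5 + 9 + 7 = 41.5
W- = 1 + 2.5 = 3.5
(Check: W+ + W- = 45 should equal n(n+1)/2 = 45.)
Step 4: Test statistic W = min(W+, W-) = 3.5.
Step 5: Ties in |d|, so use the tie-corrected normal approximation.
        E[W] = n(n+1)/4 = 9*10/4 = 22.5.
        Tie groups: |d|=2 (t=2), |d|=4 (t=2), |d|=5 (t=3); sum(t^3 - t) = 36.
        Var[W] = n(n+1)(2n+1)/24 - sum(t^3-t)/48 = 1710/24 - 36/48 = 70.5.
        z = (W - E[W]) / sqrt(Var[W]) = (3.5 - 22.5) / 8.3964 = -2.2629.
        Two-sided p = 2*Phi(z) = 0.023644.
Step 6: alpha = 0.05. reject H0.

W+ = 41.5, W- = 3.5, W = min = 3.5, p = 0.023644, reject H0.


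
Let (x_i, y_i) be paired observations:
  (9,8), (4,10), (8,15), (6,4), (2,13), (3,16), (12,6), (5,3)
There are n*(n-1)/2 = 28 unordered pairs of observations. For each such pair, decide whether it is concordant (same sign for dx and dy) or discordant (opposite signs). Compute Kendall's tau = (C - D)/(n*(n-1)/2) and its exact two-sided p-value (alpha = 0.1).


Step 1: Enumerate the 28 unordered pairs (i,j) with i<j and classify each by sign(x_j-x_i) * sign(y_j-y_i).
  (1,2):dx=-5,dy=+2->D; (1,3):dx=-1,dy=+7->D; (1,4):dx=-3,dy=-4->C; (1,5):dx=-7,dy=+5->D
  (1,6):dx=-6,dy=+8->D; (1,7):dx=+3,dy=-2->D; (1,8):dx=-4,dy=-5->C; (2,3):dx=+4,dy=+5->C
  (2,4):dx=+2,dy=-6->D; (2,5):dx=-2,dy=+3->D; (2,6):dx=-1,dy=+6->D; (2,7):dx=+8,dy=-4->D
  (2,8):dx=+1,dy=-7->D; (3,4):dx=-2,dy=-11->C; (3,5):dx=-6,dy=-2->C; (3,6):dx=-5,dy=+1->D
  (3,7):dx=+4,dy=-9->D; (3,8):dx=-3,dy=-12->C; (4,5):dx=-4,dy=+9->D; (4,6):dx=-3,dy=+12->D
  (4,7):dx=+6,dy=+2->C; (4,8):dx=-1,dy=-1->C; (5,6):dx=+1,dy=+3->C; (5,7):dx=+10,dy=-7->D
  (5,8):dx=+3,dy=-10->D; (6,7):dx=+9,dy=-10->D; (6,8):dx=+2,dy=-13->D; (7,8):dx=-7,dy=-3->C
Step 2: C = 10, D = 18, total pairs = 28.
Step 3: tau = (C - D)/(n(n-1)/2) = (10 - 18)/28 = -0.285714.
Step 4: Exact two-sided p-value (enumerate n! = 40320 permutations of y under H0): p = 0.398760.
Step 5: alpha = 0.1. fail to reject H0.

tau_b = -0.2857 (C=10, D=18), p = 0.398760, fail to reject H0.
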